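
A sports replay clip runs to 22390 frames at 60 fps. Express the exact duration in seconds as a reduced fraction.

2239/6 seconds

Running time = 22390 ÷ (60) = 22390 × 1/60 = 2239/6 s.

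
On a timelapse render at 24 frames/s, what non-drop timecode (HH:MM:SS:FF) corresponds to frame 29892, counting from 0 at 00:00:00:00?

00:20:45:12

29892 ÷ 24 = 1245 full seconds, remainder 12 frames.
1245 s = 0 h 20 min 45 s.
Timecode: 00:20:45:12.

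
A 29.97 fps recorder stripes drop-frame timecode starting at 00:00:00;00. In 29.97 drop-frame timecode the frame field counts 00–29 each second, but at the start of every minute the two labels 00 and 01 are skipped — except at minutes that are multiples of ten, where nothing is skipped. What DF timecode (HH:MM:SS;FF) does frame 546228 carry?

Each 10-minute DF block holds 10 × 60 × 30 − 9 × 2 = 17982 frames. 546228 ÷ 17982 → 30 full blocks, remainder 6768.
Within the partial block the first minute is 1800 frames and each further minute 1798, so 3 further minute boundaries passed. Total skipped labels = 18 × 30 + 2 × 3 = 546.
Non-drop label index = 546228 + 546 = 546774; at 30 labels/s that is 05:03:45:24, i.e. DF 05:03:45;24.

05:03:45;24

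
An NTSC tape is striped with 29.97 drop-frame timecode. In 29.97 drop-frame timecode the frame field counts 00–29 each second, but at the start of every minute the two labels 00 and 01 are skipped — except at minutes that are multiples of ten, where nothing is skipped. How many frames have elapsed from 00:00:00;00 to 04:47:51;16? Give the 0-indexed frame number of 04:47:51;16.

Complete 10-minute blocks: 28, each 17982 frames → 503496.
Remaining 7 whole minutes in the current block: 1800 + 6 × 1798 = 12588 frames.
Within the current minute: 51 × 30 + 16 − 2 = 1544 (labels ;00/;01 skipped at this minute). Total = 503496 + 12588 + 1544 = 517628.

517628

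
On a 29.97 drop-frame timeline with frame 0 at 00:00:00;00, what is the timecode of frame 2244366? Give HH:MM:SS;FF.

Ten DF minutes hold 17982 frames, so frame 2244366 lies in block 124 (frames 2229768–2247749) with 14598 frames into that block.
The block's first minute is 1800 frames and the rest 1798 each; 14598 frames reaches minute 8, so 124 × 18 + 8 × 2 = 2248 labels have been skipped so far.
Adding those back, label number 2244366 + 2248 = 2246614 at 30 labels/s is 74887 s + 4 f = 20 h 48 min 7 s frame 4, i.e. 20:48:07;04.

20:48:07;04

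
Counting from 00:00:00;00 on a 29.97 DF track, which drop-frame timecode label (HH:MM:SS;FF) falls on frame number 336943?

03:07:22;21

Ten DF minutes hold 17982 frames, so frame 336943 lies in block 18 (frames 323676–341657) with 13267 frames into that block.
The block's first minute is 1800 frames and the rest 1798 each; 13267 frames reaches minute 7, so 18 × 18 + 7 × 2 = 338 labels have been skipped so far.
Adding those back, label number 336943 + 338 = 337281 at 30 labels/s is 11242 s + 21 f = 3 h 7 min 22 s frame 21, i.e. 03:07:22;21.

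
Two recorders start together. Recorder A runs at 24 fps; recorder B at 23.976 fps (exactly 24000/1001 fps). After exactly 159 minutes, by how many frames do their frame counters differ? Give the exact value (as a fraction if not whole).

159 min = 9540 s.
A emits 24 × 9540 = 228960 frames; B emits 24000/1001 × 9540 = 228960000/1001.
Difference = 228960/1001 frames (≈ 228.7313); B is behind A.

228960/1001 frames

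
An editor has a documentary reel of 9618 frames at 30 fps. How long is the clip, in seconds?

Running time = 9618 / (30) = 320.6 s.

320.6 seconds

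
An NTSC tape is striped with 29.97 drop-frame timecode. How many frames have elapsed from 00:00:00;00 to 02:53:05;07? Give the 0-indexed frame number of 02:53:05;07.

As if non-drop at 30 labels/s: (2 × 3600 + 53 × 60 + 5) × 30 + 7 = 311557.
Minute boundaries passed: 173; those not divisible by 10: 173 − 17 = 156; dropped labels = 2 × 156 = 312.
Actual frame index = 311557 − 312 = 311245.

311245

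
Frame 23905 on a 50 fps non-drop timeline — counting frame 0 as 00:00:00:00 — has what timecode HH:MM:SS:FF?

00:07:58:05

23905 ÷ 50 = 478 full seconds, remainder 5 frames.
478 s = 0 h 7 min 58 s.
Timecode: 00:07:58:05.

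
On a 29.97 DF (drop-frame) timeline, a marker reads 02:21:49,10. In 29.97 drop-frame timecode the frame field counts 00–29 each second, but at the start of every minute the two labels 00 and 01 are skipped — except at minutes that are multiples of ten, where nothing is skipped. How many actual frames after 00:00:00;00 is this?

Complete 10-minute blocks: 14, each 17982 frames → 251748.
Remaining 1 whole minute in the current block: 1800 + 0 × 1798 = 1800 frames.
Within the current minute: 49 × 30 + 10 − 2 = 1478 (labels ;00/;01 skipped at this minute). Total = 251748 + 1800 + 1478 = 255026.

255026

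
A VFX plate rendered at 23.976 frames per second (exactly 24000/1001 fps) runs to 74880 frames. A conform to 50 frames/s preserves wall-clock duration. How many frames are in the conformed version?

156156 frames

Target frames = source frames × (target rate / source rate) = 74880 × (50)/(24000/1001) = 74880 × 1001/480 = 156156.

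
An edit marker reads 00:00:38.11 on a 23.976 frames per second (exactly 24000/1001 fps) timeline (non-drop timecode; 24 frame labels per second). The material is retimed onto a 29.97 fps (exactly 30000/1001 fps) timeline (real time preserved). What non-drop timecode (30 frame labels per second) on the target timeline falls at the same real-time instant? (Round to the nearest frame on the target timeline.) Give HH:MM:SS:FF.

Source frame index: (0×3600 + 0×60 + 38) × 24 + 11 = 923.
Real time: 923 / (24000/1001) = 923923/24000 s.
Target frame: (923923/24000) × (30000/1001) = 4615/4 ≈ 1153.750 → 1154.
At 30 labels/s: frame 1154 → 00:00:38:14.

00:00:38:14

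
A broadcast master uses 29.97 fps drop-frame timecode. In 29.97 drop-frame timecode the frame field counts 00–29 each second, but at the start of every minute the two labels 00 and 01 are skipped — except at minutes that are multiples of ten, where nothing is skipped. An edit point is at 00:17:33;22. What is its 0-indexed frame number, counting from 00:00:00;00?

As if non-drop at 30 labels/s: (0 × 3600 + 17 × 60 + 33) × 30 + 22 = 31612.
Minute boundaries passed: 17; those not divisible by 10: 17 − 1 = 16; dropped labels = 2 × 16 = 32.
Actual frame index = 31612 − 32 = 31580.

31580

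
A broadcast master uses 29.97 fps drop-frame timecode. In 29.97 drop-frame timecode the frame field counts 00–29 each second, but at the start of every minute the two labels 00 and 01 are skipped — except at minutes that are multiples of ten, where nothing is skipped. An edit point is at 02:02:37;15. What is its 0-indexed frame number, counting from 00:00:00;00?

220505

As if non-drop at 30 labels/s: (2 × 3600 + 2 × 60 + 37) × 30 + 15 = 220725.
Minute boundaries passed: 122; those not divisible by 10: 122 − 12 = 110; dropped labels = 2 × 110 = 220.
Actual frame index = 220725 − 220 = 220505.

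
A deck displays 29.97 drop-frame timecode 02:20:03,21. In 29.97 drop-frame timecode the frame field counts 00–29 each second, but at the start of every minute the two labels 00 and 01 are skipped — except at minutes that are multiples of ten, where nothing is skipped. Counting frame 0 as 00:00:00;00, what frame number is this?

251859

Complete 10-minute blocks: 14, each 17982 frames → 251748.
Remaining 0 whole minutes in the current block: 0 frames.
Within the current minute: 3 × 30 + 21 = 111. Total = 251748 + 0 + 111 = 251859.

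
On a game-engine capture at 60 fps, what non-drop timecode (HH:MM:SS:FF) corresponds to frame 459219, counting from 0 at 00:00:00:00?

02:07:33:39

459219 ÷ 60 = 7653 full seconds, remainder 39 frames.
7653 s = 2 h 7 min 33 s.
Timecode: 02:07:33:39.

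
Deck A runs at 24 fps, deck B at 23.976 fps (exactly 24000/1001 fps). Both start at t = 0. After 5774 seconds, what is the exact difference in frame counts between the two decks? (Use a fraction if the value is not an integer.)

138576/1001 frames

A emits 24 × 5774 = 138576 frames; B emits 24000/1001 × 5774 = 138576000/1001.
Difference = 138576/1001 frames (≈ 138.4376); B is behind A.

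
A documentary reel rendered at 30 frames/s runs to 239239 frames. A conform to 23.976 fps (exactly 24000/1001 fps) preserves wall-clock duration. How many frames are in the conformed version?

Target frames = source frames × (target rate / source rate) = 239239 × (24000/1001)/(30) = 239239 × 800/1001 = 191200.

191200 frames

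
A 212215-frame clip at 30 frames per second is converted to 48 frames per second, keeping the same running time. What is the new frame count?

339544 frames

Target frames = source frames × (target rate / source rate) = 212215 × (48)/(30) = 212215 × 8/5 = 339544.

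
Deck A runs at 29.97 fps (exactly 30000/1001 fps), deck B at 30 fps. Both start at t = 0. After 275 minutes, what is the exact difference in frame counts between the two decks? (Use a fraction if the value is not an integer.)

275 min = 16500 s.
A emits 30000/1001 × 16500 = 45000000/91 frames; B emits 30 × 16500 = 495000.
Difference = 45000/91 frames (≈ 494.5055); B is ahead of A.

45000/91 frames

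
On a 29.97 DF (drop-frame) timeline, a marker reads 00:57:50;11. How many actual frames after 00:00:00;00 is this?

Complete 10-minute blocks: 5, each 17982 frames → 89910.
Remaining 7 whole minutes in the current block: 1800 + 6 × 1798 = 12588 frames.
Within the current minute: 50 × 30 + 11 − 2 = 1509 (labels ;00/;01 skipped at this minute). Total = 89910 + 12588 + 1509 = 104007.

104007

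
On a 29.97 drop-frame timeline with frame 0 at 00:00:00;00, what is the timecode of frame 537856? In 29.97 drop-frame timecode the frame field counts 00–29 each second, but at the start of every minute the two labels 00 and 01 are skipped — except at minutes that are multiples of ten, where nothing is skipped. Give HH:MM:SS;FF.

Ten DF minutes hold 17982 frames, so frame 537856 lies in block 29 (frames 521478–539459) with 16378 frames into that block.
The block's first minute is 1800 frames and the rest 1798 each; 16378 frames reaches minute 9, so 29 × 18 + 9 × 2 = 540 labels have been skipped so far.
Adding those back, label number 537856 + 540 = 538396 at 30 labels/s is 17946 s + 16 f = 4 h 59 min 6 s frame 16, i.e. 04:59:06;16.

04:59:06;16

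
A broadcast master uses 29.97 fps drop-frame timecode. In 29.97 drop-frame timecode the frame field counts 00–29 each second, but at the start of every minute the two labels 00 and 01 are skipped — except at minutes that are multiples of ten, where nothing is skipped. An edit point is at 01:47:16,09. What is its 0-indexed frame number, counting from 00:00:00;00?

Complete 10-minute blocks: 10, each 17982 frames → 179820.
Remaining 7 whole minutes in the current block: 1800 + 6 × 1798 = 12588 frames.
Within the current minute: 16 × 30 + 9 − 2 = 487 (labels ;00/;01 skipped at this minute). Total = 179820 + 12588 + 487 = 192895.

192895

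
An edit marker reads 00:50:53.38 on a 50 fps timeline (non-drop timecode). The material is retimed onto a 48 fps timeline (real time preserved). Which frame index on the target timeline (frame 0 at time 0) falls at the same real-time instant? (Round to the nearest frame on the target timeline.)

Source frame index: (0×3600 + 50×60 + 53) × 50 + 38 = 152688.
Real time: 152688 / (50) = 76344/25 s.
Target frame: (76344/25) × (48) = 3664512/25 ≈ 146580.480 → 146580.

frame 146580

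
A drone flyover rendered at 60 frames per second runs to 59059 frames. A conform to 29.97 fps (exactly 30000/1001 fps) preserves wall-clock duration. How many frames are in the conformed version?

29500 frames

Target frames = source frames × (target rate / source rate) = 59059 × (30000/1001)/(60) = 59059 × 500/1001 = 29500.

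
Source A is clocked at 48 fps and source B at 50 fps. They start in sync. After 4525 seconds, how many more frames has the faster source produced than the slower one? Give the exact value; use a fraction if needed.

A emits 48 × 4525 = 217200 frames; B emits 50 × 4525 = 226250.
Difference = 9050 frames; B is ahead of A.

9050 frames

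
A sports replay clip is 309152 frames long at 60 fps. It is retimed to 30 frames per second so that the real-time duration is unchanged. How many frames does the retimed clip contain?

154576 frames

Target frames = source frames × (target rate / source rate) = 309152 × (30)/(60) = 309152 × 1/2 = 154576.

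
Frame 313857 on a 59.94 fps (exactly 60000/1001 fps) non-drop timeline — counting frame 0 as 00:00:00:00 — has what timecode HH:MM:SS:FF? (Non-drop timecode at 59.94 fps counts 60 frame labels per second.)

313857 ÷ 60 = 5230 full seconds, remainder 57 frames.
5230 s = 1 h 27 min 10 s.
Timecode: 01:27:10:57.

01:27:10:57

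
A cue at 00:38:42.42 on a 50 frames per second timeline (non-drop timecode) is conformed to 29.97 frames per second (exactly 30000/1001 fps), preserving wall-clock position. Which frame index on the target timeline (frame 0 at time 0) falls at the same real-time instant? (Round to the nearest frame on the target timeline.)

frame 69616

Source frame index: (0×3600 + 38×60 + 42) × 50 + 42 = 116142.
Real time: 116142 / (50) = 58071/25 s.
Target frame: (58071/25) × (30000/1001) = 5360400/77 ≈ 69615.584 → 69616.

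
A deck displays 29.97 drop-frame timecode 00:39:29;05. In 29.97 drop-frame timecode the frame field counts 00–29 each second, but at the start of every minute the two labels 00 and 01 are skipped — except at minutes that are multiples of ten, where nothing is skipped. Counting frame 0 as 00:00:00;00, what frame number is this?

71003

Complete 10-minute blocks: 3, each 17982 frames → 53946.
Remaining 9 whole minutes in the current block: 1800 + 8 × 1798 = 16184 frames.
Within the current minute: 29 × 30 + 5 − 2 = 873 (labels ;00/;01 skipped at this minute). Total = 53946 + 16184 + 873 = 71003.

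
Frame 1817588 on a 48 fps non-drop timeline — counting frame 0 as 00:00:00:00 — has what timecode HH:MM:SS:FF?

10:31:06:20

1817588 ÷ 48 = 37866 full seconds, remainder 20 frames.
37866 s = 10 h 31 min 6 s.
Timecode: 10:31:06:20.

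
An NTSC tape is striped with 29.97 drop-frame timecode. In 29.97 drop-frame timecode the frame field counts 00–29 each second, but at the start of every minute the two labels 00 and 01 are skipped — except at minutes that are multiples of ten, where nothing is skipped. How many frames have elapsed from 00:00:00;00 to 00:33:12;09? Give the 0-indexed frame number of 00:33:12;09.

Complete 10-minute blocks: 3, each 17982 frames → 53946.
Remaining 3 whole minutes in the current block: 1800 + 2 × 1798 = 5396 frames.
Within the current minute: 12 × 30 + 9 − 2 = 367 (labels ;00/;01 skipped at this minute). Total = 53946 + 5396 + 367 = 59709.

59709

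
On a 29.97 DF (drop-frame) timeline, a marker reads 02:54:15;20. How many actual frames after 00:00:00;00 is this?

As if non-drop at 30 labels/s: (2 × 3600 + 54 × 60 + 15) × 30 + 20 = 313670.
Minute boundaries passed: 174; those not divisible by 10: 174 − 17 = 157; dropped labels = 2 × 157 = 314.
Actual frame index = 313670 − 314 = 313356.

313356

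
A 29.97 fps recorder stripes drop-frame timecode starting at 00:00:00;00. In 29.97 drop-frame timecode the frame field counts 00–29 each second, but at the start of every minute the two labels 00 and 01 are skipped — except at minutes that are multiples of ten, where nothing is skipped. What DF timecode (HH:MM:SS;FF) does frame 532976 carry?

Each 10-minute DF block holds 10 × 60 × 30 − 9 × 2 = 17982 frames. 532976 ÷ 17982 → 29 full blocks, remainder 11498.
Within the partial block the first minute is 1800 frames and each further minute 1798, so 6 further minute boundaries passed. Total skipped labels = 18 × 29 + 2 × 6 = 534.
Non-drop label index = 532976 + 534 = 533510; at 30 labels/s that is 04:56:23:20, i.e. DF 04:56:23;20.

04:56:23;20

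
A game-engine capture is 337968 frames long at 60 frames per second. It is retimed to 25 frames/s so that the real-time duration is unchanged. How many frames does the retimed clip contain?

Target frames = source frames × (target rate / source rate) = 337968 × (25)/(60) = 337968 × 5/12 = 140820.

140820 frames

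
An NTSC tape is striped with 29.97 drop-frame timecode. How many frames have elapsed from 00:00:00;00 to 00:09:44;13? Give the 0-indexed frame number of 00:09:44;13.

17515

As if non-drop at 30 labels/s: (0 × 3600 + 9 × 60 + 44) × 30 + 13 = 17533.
Minute boundaries passed: 9; those not divisible by 10: 9 − 0 = 9; dropped labels = 2 × 9 = 18.
Actual frame index = 17533 − 18 = 17515.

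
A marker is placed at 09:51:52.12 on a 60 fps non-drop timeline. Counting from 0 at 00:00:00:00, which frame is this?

Total seconds to the label: (9 × 3600 + 51 × 60 + 52) = 35512.
Frame index = 35512 × 60 + 12 = 2130732.

2130732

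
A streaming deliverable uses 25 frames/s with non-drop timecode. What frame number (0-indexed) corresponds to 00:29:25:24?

44149

Total seconds to the label: (0 × 3600 + 29 × 60 + 25) = 1765.
Frame index = 1765 × 25 + 24 = 44149.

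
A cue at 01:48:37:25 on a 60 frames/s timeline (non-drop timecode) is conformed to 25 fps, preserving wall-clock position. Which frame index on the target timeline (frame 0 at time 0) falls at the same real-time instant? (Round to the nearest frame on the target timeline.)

Source frame index: (1×3600 + 48×60 + 37) × 60 + 25 = 391045.
Real time: 391045 / (60) = 78209/12 s.
Target frame: (78209/12) × (25) = 1955225/12 ≈ 162935.417 → 162935.

frame 162935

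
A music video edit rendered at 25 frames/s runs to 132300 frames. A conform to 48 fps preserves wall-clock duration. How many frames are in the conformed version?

Target frames = source frames × (target rate / source rate) = 132300 × (48)/(25) = 132300 × 48/25 = 254016.

254016 frames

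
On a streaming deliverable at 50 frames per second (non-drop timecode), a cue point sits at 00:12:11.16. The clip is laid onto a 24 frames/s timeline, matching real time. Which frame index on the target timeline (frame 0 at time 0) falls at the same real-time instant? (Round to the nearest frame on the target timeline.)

frame 17552

Source frame index: (0×3600 + 12×60 + 11) × 50 + 16 = 36566.
Real time: 36566 / (50) = 18283/25 s.
Target frame: (18283/25) × (24) = 438792/25 ≈ 17551.680 → 17552.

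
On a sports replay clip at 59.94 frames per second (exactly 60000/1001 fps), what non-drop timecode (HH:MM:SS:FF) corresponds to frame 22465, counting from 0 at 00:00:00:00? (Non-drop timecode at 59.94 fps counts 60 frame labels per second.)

22465 ÷ 60 = 374 full seconds, remainder 25 frames.
374 s = 0 h 6 min 14 s.
Timecode: 00:06:14:25.

00:06:14:25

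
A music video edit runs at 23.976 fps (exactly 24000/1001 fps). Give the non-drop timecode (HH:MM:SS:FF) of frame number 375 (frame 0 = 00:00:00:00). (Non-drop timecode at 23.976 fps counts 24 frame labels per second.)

00:00:15:15

375 ÷ 24 = 15 full seconds, remainder 15 frames.
15 s = 0 h 0 min 15 s.
Timecode: 00:00:15:15.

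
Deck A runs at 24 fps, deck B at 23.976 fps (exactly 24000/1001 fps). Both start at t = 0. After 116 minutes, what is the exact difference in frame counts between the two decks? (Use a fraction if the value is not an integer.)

116 min = 6960 s.
A emits 24 × 6960 = 167040 frames; B emits 24000/1001 × 6960 = 167040000/1001.
Difference = 167040/1001 frames (≈ 166.8731); B is behind A.

167040/1001 frames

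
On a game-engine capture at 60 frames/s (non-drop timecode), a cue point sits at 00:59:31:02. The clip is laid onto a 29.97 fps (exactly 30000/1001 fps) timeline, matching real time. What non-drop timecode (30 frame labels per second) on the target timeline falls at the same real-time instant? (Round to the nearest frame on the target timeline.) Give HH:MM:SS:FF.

00:59:27:14

Source frame index: (0×3600 + 59×60 + 31) × 60 + 2 = 214262.
Real time: 214262 / (60) = 107131/30 s.
Target frame: (107131/30) × (30000/1001) = 107131000/1001 ≈ 107023.976 → 107024.
At 30 labels/s: frame 107024 → 00:59:27:14.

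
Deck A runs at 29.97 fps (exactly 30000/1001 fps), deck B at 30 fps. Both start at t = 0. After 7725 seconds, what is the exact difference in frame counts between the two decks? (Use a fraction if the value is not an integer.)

A emits 30000/1001 × 7725 = 231750000/1001 frames; B emits 30 × 7725 = 231750.
Difference = 231750/1001 frames (≈ 231.5185); B is ahead of A.

231750/1001 frames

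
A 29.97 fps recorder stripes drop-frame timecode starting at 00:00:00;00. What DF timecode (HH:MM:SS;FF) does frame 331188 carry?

Ten DF minutes hold 17982 frames, so frame 331188 lies in block 18 (frames 323676–341657) with 7512 frames into that block.
The block's first minute is 1800 frames and the rest 1798 each; 7512 frames reaches minute 4, so 18 × 18 + 4 × 2 = 332 labels have been skipped so far.
Adding those back, label number 331188 + 332 = 331520 at 30 labels/s is 11050 s + 20 f = 3 h 4 min 10 s frame 20, i.e. 03:04:10;20.

03:04:10;20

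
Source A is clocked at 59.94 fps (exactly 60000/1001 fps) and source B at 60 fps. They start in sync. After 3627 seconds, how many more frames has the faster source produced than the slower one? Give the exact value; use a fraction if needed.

16740/77 frames

A emits 60000/1001 × 3627 = 16740000/77 frames; B emits 60 × 3627 = 217620.
Difference = 16740/77 frames (≈ 217.4026); B is ahead of A.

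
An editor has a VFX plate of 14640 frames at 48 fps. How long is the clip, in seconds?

305 seconds

Running time = 14640 / (48) = 305 s.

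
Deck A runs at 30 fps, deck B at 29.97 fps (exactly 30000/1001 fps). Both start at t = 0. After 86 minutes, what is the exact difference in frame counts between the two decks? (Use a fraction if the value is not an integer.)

86 min = 5160 s.
A emits 30 × 5160 = 154800 frames; B emits 30000/1001 × 5160 = 154800000/1001.
Difference = 154800/1001 frames (≈ 154.6454); B is behind A.

154800/1001 frames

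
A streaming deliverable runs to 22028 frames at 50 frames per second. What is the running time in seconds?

440.56 seconds

Running time = 22028 / (50) = 440.56 s.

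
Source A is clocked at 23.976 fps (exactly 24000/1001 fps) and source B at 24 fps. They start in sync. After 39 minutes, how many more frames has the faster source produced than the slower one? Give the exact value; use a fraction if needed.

4320/77 frames

39 min = 2340 s.
A emits 24000/1001 × 2340 = 4320000/77 frames; B emits 24 × 2340 = 56160.
Difference = 4320/77 frames (≈ 56.1039); B is ahead of A.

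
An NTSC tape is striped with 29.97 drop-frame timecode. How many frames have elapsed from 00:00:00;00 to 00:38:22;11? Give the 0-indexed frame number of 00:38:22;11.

69001

Complete 10-minute blocks: 3, each 17982 frames → 53946.
Remaining 8 whole minutes in the current block: 1800 + 7 × 1798 = 14386 frames.
Within the current minute: 22 × 30 + 11 − 2 = 669 (labels ;00/;01 skipped at this minute). Total = 53946 + 14386 + 669 = 69001.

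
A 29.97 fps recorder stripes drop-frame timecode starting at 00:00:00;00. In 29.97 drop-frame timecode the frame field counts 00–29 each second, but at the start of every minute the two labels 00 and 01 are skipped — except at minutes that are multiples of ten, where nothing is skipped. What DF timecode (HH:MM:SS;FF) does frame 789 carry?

00:00:26;09

Each 10-minute DF block holds 10 × 60 × 30 − 9 × 2 = 17982 frames. 789 ÷ 17982 → 0 full blocks, remainder 789.
Within the partial block the first minute is 1800 frames and each further minute 1798, so 0 further minute boundaries passed. Total skipped labels = 18 × 0 + 2 × 0 = 0.
Non-drop label index = 789 + 0 = 789; at 30 labels/s that is 00:00:26:09, i.e. DF 00:00:26;09.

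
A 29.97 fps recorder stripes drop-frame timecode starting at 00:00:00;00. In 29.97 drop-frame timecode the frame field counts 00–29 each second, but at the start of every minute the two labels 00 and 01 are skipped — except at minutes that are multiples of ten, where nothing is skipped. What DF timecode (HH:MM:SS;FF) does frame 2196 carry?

00:01:13;08

Ten DF minutes hold 17982 frames, so frame 2196 lies in block 0 (frames 0–17981) with 2196 frames into that block.
The block's first minute is 1800 frames and the rest 1798 each; 2196 frames reaches minute 1, so 0 × 18 + 1 × 2 = 2 labels have been skipped so far.
Adding those back, label number 2196 + 2 = 2198 at 30 labels/s is 73 s + 8 f = 0 h 1 min 13 s frame 8, i.e. 00:01:13;08.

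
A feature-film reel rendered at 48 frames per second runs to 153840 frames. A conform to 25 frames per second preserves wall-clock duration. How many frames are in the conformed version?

Target frames = source frames × (target rate / source rate) = 153840 × (25)/(48) = 153840 × 25/48 = 80125.

80125 frames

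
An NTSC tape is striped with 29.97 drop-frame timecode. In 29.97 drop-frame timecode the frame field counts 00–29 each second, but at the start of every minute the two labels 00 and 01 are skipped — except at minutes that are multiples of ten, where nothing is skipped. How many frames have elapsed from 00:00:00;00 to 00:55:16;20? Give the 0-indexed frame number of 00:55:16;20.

99400

As if non-drop at 30 labels/s: (0 × 3600 + 55 × 60 + 16) × 30 + 20 = 99500.
Minute boundaries passed: 55; those not divisible by 10: 55 − 5 = 50; dropped labels = 2 × 50 = 100.
Actual frame index = 99500 − 100 = 99400.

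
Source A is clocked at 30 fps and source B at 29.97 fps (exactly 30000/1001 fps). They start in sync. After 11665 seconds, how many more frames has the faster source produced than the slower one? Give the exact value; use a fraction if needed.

349950/1001 frames

A emits 30 × 11665 = 349950 frames; B emits 30000/1001 × 11665 = 349950000/1001.
Difference = 349950/1001 frames (≈ 349.6004); B is behind A.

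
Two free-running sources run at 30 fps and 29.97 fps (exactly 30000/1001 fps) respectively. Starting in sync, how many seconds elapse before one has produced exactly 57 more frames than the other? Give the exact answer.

The gap grows by |30000/1001 − 30| = 30/1001 frames per second.
Time for a 57-frame gap: 57 ÷ (30/1001) = 1901.9 s.

1901.9 seconds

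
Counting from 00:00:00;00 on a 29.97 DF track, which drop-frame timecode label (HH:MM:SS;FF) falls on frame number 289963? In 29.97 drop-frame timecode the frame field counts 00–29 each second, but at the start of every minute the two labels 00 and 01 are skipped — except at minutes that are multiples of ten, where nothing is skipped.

02:41:15;03

Each 10-minute DF block holds 10 × 60 × 30 − 9 × 2 = 17982 frames. 289963 ÷ 17982 → 16 full blocks, remainder 2251.
Within the partial block the first minute is 1800 frames and each further minute 1798, so 1 further minute boundary passed. Total skipped labels = 18 × 16 + 2 × 1 = 290.
Non-drop label index = 289963 + 290 = 290253; at 30 labels/s that is 02:41:15:03, i.e. DF 02:41:15;03.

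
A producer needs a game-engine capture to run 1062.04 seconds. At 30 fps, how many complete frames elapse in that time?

31861 frames

Frames = 1062.04 × 30 = 159306/5 ≈ 31861.2000.
Complete frames: 31861.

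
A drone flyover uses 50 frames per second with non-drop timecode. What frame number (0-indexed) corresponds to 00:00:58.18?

frame 2918

Total seconds to the label: (0 × 3600 + 0 × 60 + 58) = 58.
Frame index = 58 × 50 + 18 = 2918.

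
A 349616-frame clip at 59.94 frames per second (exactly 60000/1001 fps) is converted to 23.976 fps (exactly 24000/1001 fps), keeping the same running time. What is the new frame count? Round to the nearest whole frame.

139846 frames

Frames at target rate = 349616 × (24000/1001) / (60000/1001) = 699232/5 ≈ 139846.400.
Nearest whole frame: 139846.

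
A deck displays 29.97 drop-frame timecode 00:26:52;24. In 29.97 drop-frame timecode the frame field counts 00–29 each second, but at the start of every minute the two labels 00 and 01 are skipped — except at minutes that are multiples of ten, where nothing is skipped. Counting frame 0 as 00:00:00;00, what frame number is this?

48336

As if non-drop at 30 labels/s: (0 × 3600 + 26 × 60 + 52) × 30 + 24 = 48384.
Minute boundaries passed: 26; those not divisible by 10: 26 − 2 = 24; dropped labels = 2 × 24 = 48.
Actual frame index = 48384 − 48 = 48336.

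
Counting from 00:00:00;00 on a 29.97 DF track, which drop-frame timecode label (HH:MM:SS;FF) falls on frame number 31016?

Ten DF minutes hold 17982 frames, so frame 31016 lies in block 1 (frames 17982–35963) with 13034 frames into that block.
The block's first minute is 1800 frames and the rest 1798 each; 13034 frames reaches minute 7, so 1 × 18 + 7 × 2 = 32 labels have been skipped so far.
Adding those back, label number 31016 + 32 = 31048 at 30 labels/s is 1034 s + 28 f = 0 h 17 min 14 s frame 28, i.e. 00:17:14;28.

00:17:14;28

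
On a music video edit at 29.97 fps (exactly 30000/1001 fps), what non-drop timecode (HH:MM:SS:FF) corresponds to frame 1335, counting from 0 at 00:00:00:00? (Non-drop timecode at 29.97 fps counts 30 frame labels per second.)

00:00:44:15

1335 ÷ 30 = 44 full seconds, remainder 15 frames.
44 s = 0 h 0 min 44 s.
Timecode: 00:00:44:15.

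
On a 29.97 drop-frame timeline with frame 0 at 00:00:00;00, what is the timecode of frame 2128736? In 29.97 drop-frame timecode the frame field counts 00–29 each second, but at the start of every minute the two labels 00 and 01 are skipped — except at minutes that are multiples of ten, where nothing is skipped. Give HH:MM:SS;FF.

Ten DF minutes hold 17982 frames, so frame 2128736 lies in block 118 (frames 2121876–2139857) with 6860 frames into that block.
The block's first minute is 1800 frames and the rest 1798 each; 6860 frames reaches minute 3, so 118 × 18 + 3 × 2 = 2130 labels have been skipped so far.
Adding those back, label number 2128736 + 2130 = 2130866 at 30 labels/s is 71028 s + 26 f = 19 h 43 min 48 s frame 26, i.e. 19:43:48;26.

19:43:48;26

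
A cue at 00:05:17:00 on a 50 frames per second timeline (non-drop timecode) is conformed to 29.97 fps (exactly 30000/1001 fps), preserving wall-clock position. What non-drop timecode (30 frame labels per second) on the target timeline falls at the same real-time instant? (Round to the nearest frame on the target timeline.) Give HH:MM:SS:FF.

00:05:16:20

Source frame index: (0×3600 + 5×60 + 17) × 50 + 0 = 15850.
Real time: 15850 / (50) = 317 s.
Target frame: (317) × (30000/1001) = 9510000/1001 ≈ 9500.500 → 9500.
At 30 labels/s: frame 9500 → 00:05:16:20.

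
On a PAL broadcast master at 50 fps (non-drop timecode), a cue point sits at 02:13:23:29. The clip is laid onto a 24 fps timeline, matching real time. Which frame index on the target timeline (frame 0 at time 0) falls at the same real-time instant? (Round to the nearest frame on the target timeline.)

Source frame index: (2×3600 + 13×60 + 23) × 50 + 29 = 400179.
Real time: 400179 / (50) = 400179/50 s.
Target frame: (400179/50) × (24) = 4802148/25 ≈ 192085.920 → 192086.

frame 192086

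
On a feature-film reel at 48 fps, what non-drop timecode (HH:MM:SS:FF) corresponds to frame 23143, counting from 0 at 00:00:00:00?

00:08:02:07

23143 ÷ 48 = 482 full seconds, remainder 7 frames.
482 s = 0 h 8 min 2 s.
Timecode: 00:08:02:07.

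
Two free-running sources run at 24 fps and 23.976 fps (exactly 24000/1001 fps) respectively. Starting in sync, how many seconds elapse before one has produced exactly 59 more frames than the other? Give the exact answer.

The gap grows by |24000/1001 − 24| = 24/1001 frames per second.
Time for a 59-frame gap: 59 ÷ (24/1001) = 59059/24 s.

59059/24 seconds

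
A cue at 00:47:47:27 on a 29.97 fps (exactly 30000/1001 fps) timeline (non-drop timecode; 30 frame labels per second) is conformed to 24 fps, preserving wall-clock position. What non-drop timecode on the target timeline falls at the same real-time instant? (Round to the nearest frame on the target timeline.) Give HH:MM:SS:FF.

Source frame index: (0×3600 + 47×60 + 47) × 30 + 27 = 86037.
Real time: 86037 / (30000/1001) = 28707679/10000 s.
Target frame: (28707679/10000) × (24) = 86123037/1250 ≈ 68898.430 → 68898.
At 24 labels/s: frame 68898 → 00:47:50:18.

00:47:50:18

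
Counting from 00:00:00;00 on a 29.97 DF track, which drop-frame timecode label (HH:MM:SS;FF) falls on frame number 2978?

Ten DF minutes hold 17982 frames, so frame 2978 lies in block 0 (frames 0–17981) with 2978 frames into that block.
The block's first minute is 1800 frames and the rest 1798 each; 2978 frames reaches minute 1, so 0 × 18 + 1 × 2 = 2 labels have been skipped so far.
Adding those back, label number 2978 + 2 = 2980 at 30 labels/s is 99 s + 10 f = 0 h 1 min 39 s frame 10, i.e. 00:01:39;10.

00:01:39;10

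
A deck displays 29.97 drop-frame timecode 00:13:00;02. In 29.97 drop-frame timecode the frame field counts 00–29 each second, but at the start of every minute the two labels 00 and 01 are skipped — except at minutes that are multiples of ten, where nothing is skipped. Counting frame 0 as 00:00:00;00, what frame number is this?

As if non-drop at 30 labels/s: (0 × 3600 + 13 × 60 + 0) × 30 + 2 = 23402.
Minute boundaries passed: 13; those not divisible by 10: 13 − 1 = 12; dropped labels = 2 × 12 = 24.
Actual frame index = 23402 − 24 = 23378.

23378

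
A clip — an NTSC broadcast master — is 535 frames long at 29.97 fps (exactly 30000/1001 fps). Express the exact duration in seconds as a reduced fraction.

Running time = 535 ÷ (30000/1001) = 535 × 1001/30000 = 107107/6000 s.

107107/6000 seconds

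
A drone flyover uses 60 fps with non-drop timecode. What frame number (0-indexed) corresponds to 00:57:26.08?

Total seconds to the label: (0 × 3600 + 57 × 60 + 26) = 3446.
Frame index = 3446 × 60 + 8 = 206768.

frame 206768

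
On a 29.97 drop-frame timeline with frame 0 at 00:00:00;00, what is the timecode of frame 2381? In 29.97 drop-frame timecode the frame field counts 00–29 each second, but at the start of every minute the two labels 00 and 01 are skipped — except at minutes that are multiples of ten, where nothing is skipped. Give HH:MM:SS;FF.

Each 10-minute DF block holds 10 × 60 × 30 − 9 × 2 = 17982 frames. 2381 ÷ 17982 → 0 full blocks, remainder 2381.
Within the partial block the first minute is 1800 frames and each further minute 1798, so 1 further minute boundary passed. Total skipped labels = 18 × 0 + 2 × 1 = 2.
Non-drop label index = 2381 + 2 = 2383; at 30 labels/s that is 00:01:19:13, i.e. DF 00:01:19;13.

00:01:19;13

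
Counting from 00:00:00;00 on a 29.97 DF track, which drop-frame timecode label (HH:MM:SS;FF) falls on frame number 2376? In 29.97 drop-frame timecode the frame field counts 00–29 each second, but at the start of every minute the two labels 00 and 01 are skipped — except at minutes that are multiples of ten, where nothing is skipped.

Each 10-minute DF block holds 10 × 60 × 30 − 9 × 2 = 17982 frames. 2376 ÷ 17982 → 0 full blocks, remainder 2376.
Within the partial block the first minute is 1800 frames and each further minute 1798, so 1 further minute boundary passed. Total skipped labels = 18 × 0 + 2 × 1 = 2.
Non-drop label index = 2376 + 2 = 2378; at 30 labels/s that is 00:01:19:08, i.e. DF 00:01:19;08.

00:01:19;08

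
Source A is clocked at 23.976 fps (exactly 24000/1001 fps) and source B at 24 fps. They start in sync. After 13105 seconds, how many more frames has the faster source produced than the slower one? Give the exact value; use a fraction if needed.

314520/1001 frames

A emits 24000/1001 × 13105 = 314520000/1001 frames; B emits 24 × 13105 = 314520.
Difference = 314520/1001 frames (≈ 314.2058); B is ahead of A.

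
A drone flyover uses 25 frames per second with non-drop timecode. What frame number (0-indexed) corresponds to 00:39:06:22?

Total seconds to the label: (0 × 3600 + 39 × 60 + 6) = 2346.
Frame index = 2346 × 25 + 22 = 58672.

58672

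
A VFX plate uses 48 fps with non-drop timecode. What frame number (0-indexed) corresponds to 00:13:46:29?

39677

Total seconds to the label: (0 × 3600 + 13 × 60 + 46) = 826.
Frame index = 826 × 48 + 29 = 39677.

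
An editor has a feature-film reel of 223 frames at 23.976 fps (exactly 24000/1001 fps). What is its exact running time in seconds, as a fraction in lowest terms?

Running time = 223 ÷ (24000/1001) = 223 × 1001/24000 = 223223/24000 s.

223223/24000 seconds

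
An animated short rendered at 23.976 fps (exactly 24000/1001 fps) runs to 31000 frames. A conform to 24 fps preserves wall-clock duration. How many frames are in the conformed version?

31031 frames

Target frames = source frames × (target rate / source rate) = 31000 × (24)/(24000/1001) = 31000 × 1001/1000 = 31031.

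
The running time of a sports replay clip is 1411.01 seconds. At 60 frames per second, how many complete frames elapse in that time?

84660 frames

Frames = 1411.01 × 60 = 423303/5 ≈ 84660.6000.
Complete frames: 84660.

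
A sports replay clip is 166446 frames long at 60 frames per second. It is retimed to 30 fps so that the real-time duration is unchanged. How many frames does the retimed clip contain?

83223 frames

Frames at target rate = 166446 × (30) / (60) = 83223.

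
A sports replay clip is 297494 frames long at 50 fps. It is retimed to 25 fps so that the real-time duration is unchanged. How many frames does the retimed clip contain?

148747 frames

Frames at target rate = 297494 × (25) / (50) = 148747.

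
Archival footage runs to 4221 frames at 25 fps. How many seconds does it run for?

Running time = 4221 / (25) = 168.84 s.

168.84 seconds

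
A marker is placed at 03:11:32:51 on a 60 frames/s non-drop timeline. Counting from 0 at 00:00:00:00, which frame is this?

689571

Total seconds to the label: (3 × 3600 + 11 × 60 + 32) = 11492.
Frame index = 11492 × 60 + 51 = 689571.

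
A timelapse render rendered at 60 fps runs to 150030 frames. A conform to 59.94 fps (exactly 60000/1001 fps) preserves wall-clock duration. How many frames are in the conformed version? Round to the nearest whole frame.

149880 frames

Frames at target rate = 150030 × (60000/1001) / (60) = 150030000/1001 ≈ 149880.120.
Nearest whole frame: 149880.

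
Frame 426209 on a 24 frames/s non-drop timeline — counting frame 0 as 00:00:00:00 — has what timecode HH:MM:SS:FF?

426209 ÷ 24 = 17758 full seconds, remainder 17 frames.
17758 s = 4 h 55 min 58 s.
Timecode: 04:55:58:17.

04:55:58:17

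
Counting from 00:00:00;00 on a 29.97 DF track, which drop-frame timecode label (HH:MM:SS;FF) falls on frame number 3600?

Ten DF minutes hold 17982 frames, so frame 3600 lies in block 0 (frames 0–17981) with 3600 frames into that block.
The block's first minute is 1800 frames and the rest 1798 each; 3600 frames reaches minute 2, so 0 × 18 + 2 × 2 = 4 labels have been skipped so far.
Adding those back, label number 3600 + 4 = 3604 at 30 labels/s is 120 s + 4 f = 0 h 2 min 0 s frame 4, i.e. 00:02:00;04.

00:02:00;04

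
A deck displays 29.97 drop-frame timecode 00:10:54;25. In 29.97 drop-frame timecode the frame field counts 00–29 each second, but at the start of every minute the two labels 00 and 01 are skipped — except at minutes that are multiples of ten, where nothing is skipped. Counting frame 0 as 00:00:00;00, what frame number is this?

Complete 10-minute blocks: 1, each 17982 frames → 17982.
Remaining 0 whole minutes in the current block: 0 frames.
Within the current minute: 54 × 30 + 25 = 1645. Total = 17982 + 0 + 1645 = 19627.

19627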